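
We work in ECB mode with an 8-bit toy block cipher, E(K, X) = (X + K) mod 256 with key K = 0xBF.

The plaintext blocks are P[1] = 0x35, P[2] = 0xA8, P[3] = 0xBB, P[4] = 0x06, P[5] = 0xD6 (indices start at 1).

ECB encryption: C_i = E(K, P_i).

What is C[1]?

C[1] = 0xF4

C[1]: E(K, 0x35) = 0xF4.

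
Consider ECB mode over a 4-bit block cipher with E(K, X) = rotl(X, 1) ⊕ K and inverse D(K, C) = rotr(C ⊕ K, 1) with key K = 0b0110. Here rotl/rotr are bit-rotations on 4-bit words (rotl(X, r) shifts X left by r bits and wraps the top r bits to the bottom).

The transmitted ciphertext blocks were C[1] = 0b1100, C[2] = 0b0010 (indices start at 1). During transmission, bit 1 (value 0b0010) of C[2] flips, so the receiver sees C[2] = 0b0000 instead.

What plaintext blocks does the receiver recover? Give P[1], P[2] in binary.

ECB decryption: P_i = D(K, C_i).
Only C[2] changed, to 0b0000. In ECB, a change in C_i affects only P_i. Decrypting the received ciphertext:
P[1]: D(K, 0b1100) = 0b0101.
P[2]: D(K, 0b0000) = 0b0011.
Blocks that differ from the original plaintext: P[2].

P[1] = 0b0101, P[2] = 0b0011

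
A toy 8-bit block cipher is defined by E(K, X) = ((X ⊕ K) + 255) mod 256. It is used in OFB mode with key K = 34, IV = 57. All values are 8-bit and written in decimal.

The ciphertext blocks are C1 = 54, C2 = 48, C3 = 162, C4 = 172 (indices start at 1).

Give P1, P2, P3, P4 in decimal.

OFB decryption: S_i = E(K, S_{i−1}) with S_{0} = IV; P_i = C_i ⊕ S_i.
P1: S = E(K, 57) = 26; 54 ⊕ 26 = 44.
P2: S = E(K, 26) = 55; 48 ⊕ 55 = 7.
P3: S = E(K, 55) = 20; 162 ⊕ 20 = 182.
P4: S = E(K, 20) = 53; 172 ⊕ 53 = 153.

P1 = 44, P2 = 7, P3 = 182, P4 = 153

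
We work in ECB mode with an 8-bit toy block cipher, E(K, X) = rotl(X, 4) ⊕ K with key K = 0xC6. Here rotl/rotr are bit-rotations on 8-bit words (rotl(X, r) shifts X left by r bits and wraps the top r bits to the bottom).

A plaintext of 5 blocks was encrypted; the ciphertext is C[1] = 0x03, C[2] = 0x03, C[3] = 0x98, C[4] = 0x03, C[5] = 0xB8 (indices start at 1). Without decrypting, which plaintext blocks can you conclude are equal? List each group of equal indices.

ECB encrypts each block independently with the same key, so equal ciphertext blocks imply equal plaintext blocks.
C[1] = C[2] = C[4] = 0x03, so P[1] = P[2] = P[4].

P[1] = P[2] = P[4]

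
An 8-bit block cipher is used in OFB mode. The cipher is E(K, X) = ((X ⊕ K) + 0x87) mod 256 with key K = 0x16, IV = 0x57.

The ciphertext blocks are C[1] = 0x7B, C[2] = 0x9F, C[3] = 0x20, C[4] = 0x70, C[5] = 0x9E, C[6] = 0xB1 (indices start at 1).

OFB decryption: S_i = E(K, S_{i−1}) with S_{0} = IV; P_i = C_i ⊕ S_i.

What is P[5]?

P[1]: S = E(K, 0x57) = 0xC8; 0x7B ⊕ 0xC8 = 0xB3.
P[2]: S = E(K, 0xC8) = 0x65; 0x9F ⊕ 0x65 = 0xFA.
P[3]: S = E(K, 0x65) = 0xFA; 0x20 ⊕ 0xFA = 0xDA.
P[4]: S = E(K, 0xFA) = 0x73; 0x70 ⊕ 0x73 = 0x03.
P[5]: S = E(K, 0x73) = 0xEC; 0x9E ⊕ 0xEC = 0x72.

P[5] = 0x72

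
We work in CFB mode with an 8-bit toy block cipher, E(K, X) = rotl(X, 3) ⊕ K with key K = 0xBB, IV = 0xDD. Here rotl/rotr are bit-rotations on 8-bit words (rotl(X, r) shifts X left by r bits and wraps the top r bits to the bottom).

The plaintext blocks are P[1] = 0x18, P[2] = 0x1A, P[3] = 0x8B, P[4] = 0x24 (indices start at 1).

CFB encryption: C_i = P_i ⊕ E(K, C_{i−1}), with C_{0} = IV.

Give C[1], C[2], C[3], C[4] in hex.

C[1]: E(K, 0xDD) = 0x55; 0x18 ⊕ 0x55 = 0x4D.
C[2]: E(K, 0x4D) = 0xD1; 0x1A ⊕ 0xD1 = 0xCB.
C[3]: E(K, 0xCB) = 0xE5; 0x8B ⊕ 0xE5 = 0x6E.
C[4]: E(K, 0x6E) = 0xC8; 0x24 ⊕ 0xC8 = 0xEC.

C[1] = 0x4D, C[2] = 0xCB, C[3] = 0x6E, C[4] = 0xEC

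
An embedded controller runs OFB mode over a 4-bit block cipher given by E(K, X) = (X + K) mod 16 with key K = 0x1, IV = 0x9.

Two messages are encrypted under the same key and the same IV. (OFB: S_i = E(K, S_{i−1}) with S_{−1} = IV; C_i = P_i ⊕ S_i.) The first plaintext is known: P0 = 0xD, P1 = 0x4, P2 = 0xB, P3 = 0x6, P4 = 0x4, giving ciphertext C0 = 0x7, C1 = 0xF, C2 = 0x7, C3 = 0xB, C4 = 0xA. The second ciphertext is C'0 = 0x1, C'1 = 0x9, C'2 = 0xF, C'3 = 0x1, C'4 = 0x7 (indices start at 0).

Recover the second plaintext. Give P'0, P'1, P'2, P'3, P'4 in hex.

In OFB with a reused IV, both messages share the same keystream S_i, so C_i ⊕ C'_i = P_i ⊕ P'_i and thus P'_i = P_i ⊕ C_i ⊕ C'_i.
P'0: 0xD ⊕ 0x7 ⊕ 0x1 = 0xB.
P'1: 0x4 ⊕ 0xF ⊕ 0x9 = 0x2.
P'2: 0xB ⊕ 0x7 ⊕ 0xF = 0x3.
P'3: 0x6 ⊕ 0xB ⊕ 0x1 = 0xC.
P'4: 0x4 ⊕ 0xA ⊕ 0x7 = 0x9.

P'0 = 0xB, P'1 = 0x2, P'2 = 0x3, P'3 = 0xC, P'4 = 0x9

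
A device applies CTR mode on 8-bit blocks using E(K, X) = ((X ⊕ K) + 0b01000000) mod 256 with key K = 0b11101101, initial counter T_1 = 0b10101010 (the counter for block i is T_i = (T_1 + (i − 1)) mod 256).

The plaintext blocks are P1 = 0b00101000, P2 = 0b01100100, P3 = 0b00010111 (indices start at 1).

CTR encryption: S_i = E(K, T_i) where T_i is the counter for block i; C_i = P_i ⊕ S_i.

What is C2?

C1: T = 0b10101010, S = E(K, T) = 0b10000111; 0b00101000 ⊕ 0b10000111 = 0b10101111.
C2: T = 0b10101011, S = E(K, T) = 0b10000110; 0b01100100 ⊕ 0b10000110 = 0b11100010.

C2 = 0b11100010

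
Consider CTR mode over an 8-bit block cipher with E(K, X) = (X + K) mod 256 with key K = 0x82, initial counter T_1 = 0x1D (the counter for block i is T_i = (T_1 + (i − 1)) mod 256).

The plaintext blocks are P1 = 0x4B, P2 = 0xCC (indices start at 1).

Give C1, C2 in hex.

C1 = 0xD4, C2 = 0x6C

CTR encryption: S_i = E(K, T_i) where T_i is the counter for block i; C_i = P_i ⊕ S_i.
C1: T = 0x1D, S = E(K, T) = 0x9F; 0x4B ⊕ 0x9F = 0xD4.
C2: T = 0x1E, S = E(K, T) = 0xA0; 0xCC ⊕ 0xA0 = 0x6C.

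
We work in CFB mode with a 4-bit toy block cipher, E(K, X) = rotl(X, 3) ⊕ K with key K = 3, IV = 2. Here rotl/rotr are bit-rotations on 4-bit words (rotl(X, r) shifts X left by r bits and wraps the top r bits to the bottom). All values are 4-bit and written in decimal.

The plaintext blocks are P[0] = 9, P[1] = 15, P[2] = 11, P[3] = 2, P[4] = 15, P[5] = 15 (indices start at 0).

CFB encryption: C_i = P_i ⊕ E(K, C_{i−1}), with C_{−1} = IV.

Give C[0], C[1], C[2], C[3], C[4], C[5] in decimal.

C[0]: E(K, 2) = 2; 9 ⊕ 2 = 11.
C[1]: E(K, 11) = 14; 15 ⊕ 14 = 1.
C[2]: E(K, 1) = 11; 11 ⊕ 11 = 0.
C[3]: E(K, 0) = 3; 2 ⊕ 3 = 1.
C[4]: E(K, 1) = 11; 15 ⊕ 11 = 4.
C[5]: E(K, 4) = 1; 15 ⊕ 1 = 14.

C[0] = 11, C[1] = 1, C[2] = 0, C[3] = 1, C[4] = 4, C[5] = 14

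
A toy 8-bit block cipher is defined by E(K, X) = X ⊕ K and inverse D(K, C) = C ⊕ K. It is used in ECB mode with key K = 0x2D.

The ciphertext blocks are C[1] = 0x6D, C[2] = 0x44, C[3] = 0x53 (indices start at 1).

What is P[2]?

ECB decryption: P_i = D(K, C_i).
P[2]: D(K, 0x44) = 0x69.

P[2] = 0x69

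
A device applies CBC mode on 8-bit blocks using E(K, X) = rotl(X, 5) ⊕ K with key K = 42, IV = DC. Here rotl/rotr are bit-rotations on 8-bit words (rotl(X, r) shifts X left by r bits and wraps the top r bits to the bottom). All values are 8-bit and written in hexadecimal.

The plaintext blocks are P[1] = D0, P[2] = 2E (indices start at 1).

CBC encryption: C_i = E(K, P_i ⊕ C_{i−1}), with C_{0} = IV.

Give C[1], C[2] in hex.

C[1] = C3, C[2] = FF

C[1]: P[1] ⊕ DC = 0C; E(K, 0C) = C3.
C[2]: P[2] ⊕ C3 = ED; E(K, ED) = FF.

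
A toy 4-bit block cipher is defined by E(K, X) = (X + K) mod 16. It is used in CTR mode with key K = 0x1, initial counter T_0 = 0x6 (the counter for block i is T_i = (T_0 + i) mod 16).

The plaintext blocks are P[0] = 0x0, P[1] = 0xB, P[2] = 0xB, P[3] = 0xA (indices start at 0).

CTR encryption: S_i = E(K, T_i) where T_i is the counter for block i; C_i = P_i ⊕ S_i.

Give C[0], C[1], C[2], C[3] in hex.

C[0]: T = 0x6, S = E(K, T) = 0x7; 0x0 ⊕ 0x7 = 0x7.
C[1]: T = 0x7, S = E(K, T) = 0x8; 0xB ⊕ 0x8 = 0x3.
C[2]: T = 0x8, S = E(K, T) = 0x9; 0xB ⊕ 0x9 = 0x2.
C[3]: T = 0x9, S = E(K, T) = 0xA; 0xA ⊕ 0xA = 0x0.

C[0] = 0x7, C[1] = 0x3, C[2] = 0x2, C[3] = 0x0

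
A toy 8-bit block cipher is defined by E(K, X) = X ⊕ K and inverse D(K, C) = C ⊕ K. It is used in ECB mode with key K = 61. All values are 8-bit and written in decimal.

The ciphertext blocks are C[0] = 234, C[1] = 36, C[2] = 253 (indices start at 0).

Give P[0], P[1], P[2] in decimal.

P[0] = 215, P[1] = 25, P[2] = 192

ECB decryption: P_i = D(K, C_i).
P[0]: D(K, 234) = 215.
P[1]: D(K, 36) = 25.
P[2]: D(K, 253) = 192.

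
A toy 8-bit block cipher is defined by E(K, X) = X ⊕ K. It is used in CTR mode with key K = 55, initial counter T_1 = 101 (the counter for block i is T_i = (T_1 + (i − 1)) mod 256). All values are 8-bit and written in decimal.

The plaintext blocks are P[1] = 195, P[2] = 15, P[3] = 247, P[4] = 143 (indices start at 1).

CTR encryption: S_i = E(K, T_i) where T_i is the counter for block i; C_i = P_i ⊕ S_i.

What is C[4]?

C[4] = 208

C[1]: T = 101, S = E(K, T) = 82; 195 ⊕ 82 = 145.
C[2]: T = 102, S = E(K, T) = 81; 15 ⊕ 81 = 94.
C[3]: T = 103, S = E(K, T) = 80; 247 ⊕ 80 = 167.
C[4]: T = 104, S = E(K, T) = 95; 143 ⊕ 95 = 208.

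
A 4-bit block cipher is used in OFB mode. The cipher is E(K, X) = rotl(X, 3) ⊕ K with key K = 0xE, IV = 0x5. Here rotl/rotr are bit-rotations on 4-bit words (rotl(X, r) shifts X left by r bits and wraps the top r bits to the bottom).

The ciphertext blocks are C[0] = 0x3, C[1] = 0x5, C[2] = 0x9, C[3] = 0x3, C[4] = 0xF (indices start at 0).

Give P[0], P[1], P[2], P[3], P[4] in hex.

OFB decryption: S_i = E(K, S_{i−1}) with S_{−1} = IV; P_i = C_i ⊕ S_i.
P[0]: S = E(K, 0x5) = 0x4; 0x3 ⊕ 0x4 = 0x7.
P[1]: S = E(K, 0x4) = 0xC; 0x5 ⊕ 0xC = 0x9.
P[2]: S = E(K, 0xC) = 0x8; 0x9 ⊕ 0x8 = 0x1.
P[3]: S = E(K, 0x8) = 0xA; 0x3 ⊕ 0xA = 0x9.
P[4]: S = E(K, 0xA) = 0xB; 0xF ⊕ 0xB = 0x4.

P[0] = 0x7, P[1] = 0x9, P[2] = 0x1, P[3] = 0x9, P[4] = 0x4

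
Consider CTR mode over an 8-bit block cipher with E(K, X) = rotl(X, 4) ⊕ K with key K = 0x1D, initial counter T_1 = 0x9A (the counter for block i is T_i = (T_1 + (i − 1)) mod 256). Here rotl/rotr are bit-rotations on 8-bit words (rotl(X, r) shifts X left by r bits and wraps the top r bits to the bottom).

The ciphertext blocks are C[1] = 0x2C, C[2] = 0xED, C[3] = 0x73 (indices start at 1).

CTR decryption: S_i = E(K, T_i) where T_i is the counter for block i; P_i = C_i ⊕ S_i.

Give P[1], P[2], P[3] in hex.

P[1] = 0x98, P[2] = 0x49, P[3] = 0xA7

P[1]: T = 0x9A, S = E(K, T) = 0xB4; 0x2C ⊕ 0xB4 = 0x98.
P[2]: T = 0x9B, S = E(K, T) = 0xA4; 0xED ⊕ 0xA4 = 0x49.
P[3]: T = 0x9C, S = E(K, T) = 0xD4; 0x73 ⊕ 0xD4 = 0xA7.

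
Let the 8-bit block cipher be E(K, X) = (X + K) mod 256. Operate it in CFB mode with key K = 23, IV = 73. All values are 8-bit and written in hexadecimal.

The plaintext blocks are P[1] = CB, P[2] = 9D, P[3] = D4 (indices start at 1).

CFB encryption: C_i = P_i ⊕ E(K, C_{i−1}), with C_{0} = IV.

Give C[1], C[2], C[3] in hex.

C[1] = 5D, C[2] = 1D, C[3] = 94

C[1]: E(K, 73) = 96; CB ⊕ 96 = 5D.
C[2]: E(K, 5D) = 80; 9D ⊕ 80 = 1D.
C[3]: E(K, 1D) = 40; D4 ⊕ 40 = 94.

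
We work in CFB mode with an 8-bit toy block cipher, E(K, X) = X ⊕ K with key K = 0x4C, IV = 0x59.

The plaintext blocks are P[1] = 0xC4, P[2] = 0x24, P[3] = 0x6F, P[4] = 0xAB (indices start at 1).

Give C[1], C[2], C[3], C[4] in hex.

CFB encryption: C_i = P_i ⊕ E(K, C_{i−1}), with C_{0} = IV.
C[1]: E(K, 0x59) = 0x15; 0xC4 ⊕ 0x15 = 0xD1.
C[2]: E(K, 0xD1) = 0x9D; 0x24 ⊕ 0x9D = 0xB9.
C[3]: E(K, 0xB9) = 0xF5; 0x6F ⊕ 0xF5 = 0x9A.
C[4]: E(K, 0x9A) = 0xD6; 0xAB ⊕ 0xD6 = 0x7D.

C[1] = 0xD1, C[2] = 0xB9, C[3] = 0x9A, C[4] = 0x7D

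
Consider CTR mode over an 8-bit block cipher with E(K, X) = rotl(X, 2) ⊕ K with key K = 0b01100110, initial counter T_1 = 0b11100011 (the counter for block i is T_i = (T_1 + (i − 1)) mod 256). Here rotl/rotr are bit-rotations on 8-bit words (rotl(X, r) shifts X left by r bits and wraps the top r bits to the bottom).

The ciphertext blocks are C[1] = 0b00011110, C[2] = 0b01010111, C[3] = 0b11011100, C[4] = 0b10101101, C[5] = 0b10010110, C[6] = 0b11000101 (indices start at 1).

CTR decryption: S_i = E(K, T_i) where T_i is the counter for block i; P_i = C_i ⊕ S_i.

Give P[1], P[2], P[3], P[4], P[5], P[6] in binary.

P[1]: T = 0b11100011, S = E(K, T) = 0b11101001; 0b00011110 ⊕ 0b11101001 = 0b11110111.
P[2]: T = 0b11100100, S = E(K, T) = 0b11110101; 0b01010111 ⊕ 0b11110101 = 0b10100010.
P[3]: T = 0b11100101, S = E(K, T) = 0b11110001; 0b11011100 ⊕ 0b11110001 = 0b00101101.
P[4]: T = 0b11100110, S = E(K, T) = 0b11111101; 0b10101101 ⊕ 0b11111101 = 0b01010000.
P[5]: T = 0b11100111, S = E(K, T) = 0b11111001; 0b10010110 ⊕ 0b11111001 = 0b01101111.
P[6]: T = 0b11101000, S = E(K, T) = 0b11000101; 0b11000101 ⊕ 0b11000101 = 0b00000000.

P[1] = 0b11110111, P[2] = 0b10100010, P[3] = 0b00101101, P[4] = 0b01010000, P[5] = 0b01101111, P[6] = 0b00000000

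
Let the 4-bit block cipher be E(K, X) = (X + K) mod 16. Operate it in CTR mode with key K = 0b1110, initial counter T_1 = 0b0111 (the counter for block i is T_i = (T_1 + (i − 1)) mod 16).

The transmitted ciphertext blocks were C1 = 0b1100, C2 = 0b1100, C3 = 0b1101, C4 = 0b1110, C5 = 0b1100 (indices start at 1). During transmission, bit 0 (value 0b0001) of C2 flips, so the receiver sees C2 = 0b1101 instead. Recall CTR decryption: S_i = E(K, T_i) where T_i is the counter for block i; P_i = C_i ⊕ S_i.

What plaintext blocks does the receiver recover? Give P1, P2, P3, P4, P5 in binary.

P1 = 0b1001, P2 = 0b1011, P3 = 0b1010, P4 = 0b0110, P5 = 0b0101

Only C2 changed, to 0b1101. In CTR, a change in C_i flips the same bit in P_i only; the keystream is unaffected. Decrypting the received ciphertext:
P1: T = 0b0111, S = E(K, T) = 0b0101; 0b1100 ⊕ 0b0101 = 0b1001.
P2: T = 0b1000, S = E(K, T) = 0b0110; 0b1101 ⊕ 0b0110 = 0b1011.
P3: T = 0b1001, S = E(K, T) = 0b0111; 0b1101 ⊕ 0b0111 = 0b1010.
P4: T = 0b1010, S = E(K, T) = 0b1000; 0b1110 ⊕ 0b1000 = 0b0110.
P5: T = 0b1011, S = E(K, T) = 0b1001; 0b1100 ⊕ 0b1001 = 0b0101.
Blocks that differ from the original plaintext: P2.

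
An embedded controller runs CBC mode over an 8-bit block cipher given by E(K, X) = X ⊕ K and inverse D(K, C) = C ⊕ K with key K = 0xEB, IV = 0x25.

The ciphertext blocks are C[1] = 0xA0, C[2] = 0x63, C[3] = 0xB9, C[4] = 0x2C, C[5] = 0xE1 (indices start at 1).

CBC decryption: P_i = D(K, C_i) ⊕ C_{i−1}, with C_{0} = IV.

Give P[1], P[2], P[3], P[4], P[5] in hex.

P[1]: D(K, 0xA0) = 0x4B; 0x4B ⊕ 0x25 = 0x6E.
P[2]: D(K, 0x63) = 0x88; 0x88 ⊕ 0xA0 = 0x28.
P[3]: D(K, 0xB9) = 0x52; 0x52 ⊕ 0x63 = 0x31.
P[4]: D(K, 0x2C) = 0xC7; 0xC7 ⊕ 0xB9 = 0x7E.
P[5]: D(K, 0xE1) = 0x0A; 0x0A ⊕ 0x2C = 0x26.

P[1] = 0x6E, P[2] = 0x28, P[3] = 0x31, P[4] = 0x7E, P[5] = 0x26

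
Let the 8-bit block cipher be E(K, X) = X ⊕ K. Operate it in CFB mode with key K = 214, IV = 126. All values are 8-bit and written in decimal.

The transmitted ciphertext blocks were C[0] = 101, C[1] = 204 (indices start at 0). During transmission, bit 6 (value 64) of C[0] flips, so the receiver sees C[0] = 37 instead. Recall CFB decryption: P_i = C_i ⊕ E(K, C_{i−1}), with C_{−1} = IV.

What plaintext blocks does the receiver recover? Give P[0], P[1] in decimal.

P[0] = 141, P[1] = 63

Only C[0] changed, to 37. In CFB, a change in C_i flips the same bit in P_i and garbles P_{i+1}. Decrypting the received ciphertext:
P[0]: E(K, 126) = 168; 37 ⊕ 168 = 141.
P[1]: E(K, 37) = 243; 204 ⊕ 243 = 63.
Blocks that differ from the original plaintext: P[0], P[1].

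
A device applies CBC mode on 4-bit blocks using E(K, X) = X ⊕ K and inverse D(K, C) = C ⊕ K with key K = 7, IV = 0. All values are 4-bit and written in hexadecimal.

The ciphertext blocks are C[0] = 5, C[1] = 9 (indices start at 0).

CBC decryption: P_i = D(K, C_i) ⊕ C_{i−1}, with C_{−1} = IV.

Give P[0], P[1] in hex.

P[0] = 2, P[1] = B

P[0]: D(K, 5) = 2; 2 ⊕ 0 = 2.
P[1]: D(K, 9) = E; E ⊕ 5 = B.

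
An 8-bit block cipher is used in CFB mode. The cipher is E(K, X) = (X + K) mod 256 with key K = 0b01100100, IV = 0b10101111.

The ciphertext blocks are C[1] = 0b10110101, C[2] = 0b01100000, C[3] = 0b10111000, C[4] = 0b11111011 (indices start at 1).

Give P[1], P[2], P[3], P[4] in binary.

P[1] = 0b10100110, P[2] = 0b01111001, P[3] = 0b01111100, P[4] = 0b11100111

CFB decryption: P_i = C_i ⊕ E(K, C_{i−1}), with C_{0} = IV.
P[1]: E(K, 0b10101111) = 0b00010011; 0b10110101 ⊕ 0b00010011 = 0b10100110.
P[2]: E(K, 0b10110101) = 0b00011001; 0b01100000 ⊕ 0b00011001 = 0b01111001.
P[3]: E(K, 0b01100000) = 0b11000100; 0b10111000 ⊕ 0b11000100 = 0b01111100.
P[4]: E(K, 0b10111000) = 0b00011100; 0b11111011 ⊕ 0b00011100 = 0b11100111.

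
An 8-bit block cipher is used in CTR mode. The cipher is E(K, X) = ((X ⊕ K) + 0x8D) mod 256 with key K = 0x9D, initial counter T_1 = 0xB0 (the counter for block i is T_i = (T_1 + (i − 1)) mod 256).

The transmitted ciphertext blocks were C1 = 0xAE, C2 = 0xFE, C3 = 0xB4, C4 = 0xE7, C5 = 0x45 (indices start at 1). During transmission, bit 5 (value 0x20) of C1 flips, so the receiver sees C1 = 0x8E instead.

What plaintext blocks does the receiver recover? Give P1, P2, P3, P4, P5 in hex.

P1 = 0x34, P2 = 0x47, P3 = 0x08, P4 = 0x5C, P5 = 0xF3

CTR decryption: S_i = E(K, T_i) where T_i is the counter for block i; P_i = C_i ⊕ S_i.
Only C1 changed, to 0x8E. In CTR, a change in C_i flips the same bit in P_i only; the keystream is unaffected. Decrypting the received ciphertext:
P1: T = 0xB0, S = E(K, T) = 0xBA; 0x8E ⊕ 0xBA = 0x34.
P2: T = 0xB1, S = E(K, T) = 0xB9; 0xFE ⊕ 0xB9 = 0x47.
P3: T = 0xB2, S = E(K, T) = 0xBC; 0xB4 ⊕ 0xBC = 0x08.
P4: T = 0xB3, S = E(K, T) = 0xBB; 0xE7 ⊕ 0xBB = 0x5C.
P5: T = 0xB4, S = E(K, T) = 0xB6; 0x45 ⊕ 0xB6 = 0xF3.
Blocks that differ from the original plaintext: P1.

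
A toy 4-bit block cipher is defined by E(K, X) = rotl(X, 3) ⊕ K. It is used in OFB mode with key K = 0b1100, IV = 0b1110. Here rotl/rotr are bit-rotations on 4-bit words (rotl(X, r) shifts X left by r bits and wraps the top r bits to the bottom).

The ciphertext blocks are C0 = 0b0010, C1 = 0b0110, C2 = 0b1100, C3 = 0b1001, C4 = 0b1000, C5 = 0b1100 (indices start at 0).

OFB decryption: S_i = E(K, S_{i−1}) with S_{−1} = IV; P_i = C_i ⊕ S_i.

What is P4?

P0: S = E(K, 0b1110) = 0b1011; 0b0010 ⊕ 0b1011 = 0b1001.
P1: S = E(K, 0b1011) = 0b0001; 0b0110 ⊕ 0b0001 = 0b0111.
P2: S = E(K, 0b0001) = 0b0100; 0b1100 ⊕ 0b0100 = 0b1000.
P3: S = E(K, 0b0100) = 0b1110; 0b1001 ⊕ 0b1110 = 0b0111.
P4: S = E(K, 0b1110) = 0b1011; 0b1000 ⊕ 0b1011 = 0b0011.

P4 = 0b0011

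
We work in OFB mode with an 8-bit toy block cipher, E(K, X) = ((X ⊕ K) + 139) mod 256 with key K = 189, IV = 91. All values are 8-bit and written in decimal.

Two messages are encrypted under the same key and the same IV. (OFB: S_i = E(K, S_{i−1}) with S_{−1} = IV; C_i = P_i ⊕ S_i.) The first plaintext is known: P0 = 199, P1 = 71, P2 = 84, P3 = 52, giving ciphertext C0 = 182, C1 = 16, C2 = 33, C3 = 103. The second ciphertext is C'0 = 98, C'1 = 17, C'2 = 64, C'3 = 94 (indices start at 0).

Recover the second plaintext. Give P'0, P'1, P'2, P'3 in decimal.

In OFB with a reused IV, both messages share the same keystream S_i, so C_i ⊕ C'_i = P_i ⊕ P'_i and thus P'_i = P_i ⊕ C_i ⊕ C'_i.
P'0: 199 ⊕ 182 ⊕ 98 = 19.
P'1: 71 ⊕ 16 ⊕ 17 = 70.
P'2: 84 ⊕ 33 ⊕ 64 = 53.
P'3: 52 ⊕ 103 ⊕ 94 = 13.

P'0 = 19, P'1 = 70, P'2 = 53, P'3 = 13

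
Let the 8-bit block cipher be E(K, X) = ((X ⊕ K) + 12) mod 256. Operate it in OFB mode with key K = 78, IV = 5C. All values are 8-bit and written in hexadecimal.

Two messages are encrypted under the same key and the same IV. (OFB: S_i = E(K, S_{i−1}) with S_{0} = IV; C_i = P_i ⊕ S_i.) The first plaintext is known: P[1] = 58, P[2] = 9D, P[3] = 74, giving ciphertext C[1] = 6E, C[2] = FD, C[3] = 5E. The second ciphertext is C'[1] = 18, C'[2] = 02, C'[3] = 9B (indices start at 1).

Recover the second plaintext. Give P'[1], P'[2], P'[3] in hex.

In OFB with a reused IV, both messages share the same keystream S_i, so C_i ⊕ C'_i = P_i ⊕ P'_i and thus P'_i = P_i ⊕ C_i ⊕ C'_i.
P'[1]: 58 ⊕ 6E ⊕ 18 = 2E.
P'[2]: 9D ⊕ FD ⊕ 02 = 62.
P'[3]: 74 ⊕ 5E ⊕ 9B = B1.

P'[1] = 2E, P'[2] = 62, P'[3] = B1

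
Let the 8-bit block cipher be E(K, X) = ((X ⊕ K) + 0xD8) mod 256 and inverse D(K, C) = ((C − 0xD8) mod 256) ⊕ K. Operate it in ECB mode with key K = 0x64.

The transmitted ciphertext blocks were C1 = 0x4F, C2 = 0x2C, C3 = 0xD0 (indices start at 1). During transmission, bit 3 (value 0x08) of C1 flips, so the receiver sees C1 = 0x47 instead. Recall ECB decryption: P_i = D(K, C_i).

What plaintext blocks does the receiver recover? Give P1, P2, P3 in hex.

Only C1 changed, to 0x47. In ECB, a change in C_i affects only P_i. Decrypting the received ciphertext:
P1: D(K, 0x47) = 0x0B.
P2: D(K, 0x2C) = 0x30.
P3: D(K, 0xD0) = 0x9C.
Blocks that differ from the original plaintext: P1.

P1 = 0x0B, P2 = 0x30, P3 = 0x9C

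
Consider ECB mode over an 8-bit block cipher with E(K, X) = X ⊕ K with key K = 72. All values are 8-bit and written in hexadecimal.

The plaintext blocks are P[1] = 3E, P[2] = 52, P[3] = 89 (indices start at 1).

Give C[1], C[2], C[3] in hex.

C[1] = 4C, C[2] = 20, C[3] = FB

ECB encryption: C_i = E(K, P_i).
C[1]: E(K, 3E) = 4C.
C[2]: E(K, 52) = 20.
C[3]: E(K, 89) = FB.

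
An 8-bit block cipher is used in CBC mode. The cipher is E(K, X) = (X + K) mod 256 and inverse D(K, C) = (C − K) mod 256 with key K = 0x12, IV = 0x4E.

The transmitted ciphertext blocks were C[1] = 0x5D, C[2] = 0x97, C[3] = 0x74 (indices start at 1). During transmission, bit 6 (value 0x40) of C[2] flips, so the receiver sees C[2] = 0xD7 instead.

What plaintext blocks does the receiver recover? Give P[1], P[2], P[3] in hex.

P[1] = 0x05, P[2] = 0x98, P[3] = 0xB5

CBC decryption: P_i = D(K, C_i) ⊕ C_{i−1}, with C_{0} = IV.
Only C[2] changed, to 0xD7. In CBC, a change in C_i garbles P_i and flips the same bit in P_{i+1}. Decrypting the received ciphertext:
P[1]: D(K, 0x5D) = 0x4B; 0x4B ⊕ 0x4E = 0x05.
P[2]: D(K, 0xD7) = 0xC5; 0xC5 ⊕ 0x5D = 0x98.
P[3]: D(K, 0x74) = 0x62; 0x62 ⊕ 0xD7 = 0xB5.
Blocks that differ from the original plaintext: P[2], P[3].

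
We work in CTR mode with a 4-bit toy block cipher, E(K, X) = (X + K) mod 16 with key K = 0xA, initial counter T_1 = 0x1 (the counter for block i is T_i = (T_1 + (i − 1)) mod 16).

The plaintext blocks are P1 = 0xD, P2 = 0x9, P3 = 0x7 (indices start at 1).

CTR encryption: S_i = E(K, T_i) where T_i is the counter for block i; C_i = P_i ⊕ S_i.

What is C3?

C3 = 0xA

C1: T = 0x1, S = E(K, T) = 0xB; 0xD ⊕ 0xB = 0x6.
C2: T = 0x2, S = E(K, T) = 0xC; 0x9 ⊕ 0xC = 0x5.
C3: T = 0x3, S = E(K, T) = 0xD; 0x7 ⊕ 0xD = 0xA.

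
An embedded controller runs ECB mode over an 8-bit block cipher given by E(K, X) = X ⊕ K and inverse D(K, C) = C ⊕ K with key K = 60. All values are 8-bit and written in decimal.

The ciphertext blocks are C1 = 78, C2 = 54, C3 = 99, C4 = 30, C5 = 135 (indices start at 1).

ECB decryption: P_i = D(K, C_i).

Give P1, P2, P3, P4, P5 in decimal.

P1 = 114, P2 = 10, P3 = 95, P4 = 34, P5 = 187

P1: D(K, 78) = 114.
P2: D(K, 54) = 10.
P3: D(K, 99) = 95.
P4: D(K, 30) = 34.
P5: D(K, 135) = 187.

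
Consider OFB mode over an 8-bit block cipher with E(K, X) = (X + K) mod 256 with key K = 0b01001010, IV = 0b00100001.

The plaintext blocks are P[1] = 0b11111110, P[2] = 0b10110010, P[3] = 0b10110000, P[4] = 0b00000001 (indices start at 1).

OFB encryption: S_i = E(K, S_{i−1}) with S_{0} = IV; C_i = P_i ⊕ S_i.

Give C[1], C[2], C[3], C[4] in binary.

C[1] = 0b10010101, C[2] = 0b00000111, C[3] = 0b01001111, C[4] = 0b01001000

C[1]: S = E(K, 0b00100001) = 0b01101011; 0b11111110 ⊕ 0b01101011 = 0b10010101.
C[2]: S = E(K, 0b01101011) = 0b10110101; 0b10110010 ⊕ 0b10110101 = 0b00000111.
C[3]: S = E(K, 0b10110101) = 0b11111111; 0b10110000 ⊕ 0b11111111 = 0b01001111.
C[4]: S = E(K, 0b11111111) = 0b01001001; 0b00000001 ⊕ 0b01001001 = 0b01001000.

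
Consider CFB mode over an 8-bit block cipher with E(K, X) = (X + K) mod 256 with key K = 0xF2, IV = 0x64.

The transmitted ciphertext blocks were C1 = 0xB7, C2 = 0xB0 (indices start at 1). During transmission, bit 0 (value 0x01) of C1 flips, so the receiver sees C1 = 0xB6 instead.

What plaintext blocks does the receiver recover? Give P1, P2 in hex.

CFB decryption: P_i = C_i ⊕ E(K, C_{i−1}), with C_{0} = IV.
Only C1 changed, to 0xB6. In CFB, a change in C_i flips the same bit in P_i and garbles P_{i+1}. Decrypting the received ciphertext:
P1: E(K, 0x64) = 0x56; 0xB6 ⊕ 0x56 = 0xE0.
P2: E(K, 0xB6) = 0xA8; 0xB0 ⊕ 0xA8 = 0x18.
Blocks that differ from the original plaintext: P1, P2.

P1 = 0xE0, P2 = 0x18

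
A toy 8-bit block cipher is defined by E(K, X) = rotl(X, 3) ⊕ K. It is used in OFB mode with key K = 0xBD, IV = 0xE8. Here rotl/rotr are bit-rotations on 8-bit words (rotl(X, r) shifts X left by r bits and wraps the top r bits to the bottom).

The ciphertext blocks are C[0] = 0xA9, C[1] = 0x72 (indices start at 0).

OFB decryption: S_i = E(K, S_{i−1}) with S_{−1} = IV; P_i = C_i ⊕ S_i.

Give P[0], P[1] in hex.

P[0] = 0x53, P[1] = 0x18

P[0]: S = E(K, 0xE8) = 0xFA; 0xA9 ⊕ 0xFA = 0x53.
P[1]: S = E(K, 0xFA) = 0x6A; 0x72 ⊕ 0x6A = 0x18.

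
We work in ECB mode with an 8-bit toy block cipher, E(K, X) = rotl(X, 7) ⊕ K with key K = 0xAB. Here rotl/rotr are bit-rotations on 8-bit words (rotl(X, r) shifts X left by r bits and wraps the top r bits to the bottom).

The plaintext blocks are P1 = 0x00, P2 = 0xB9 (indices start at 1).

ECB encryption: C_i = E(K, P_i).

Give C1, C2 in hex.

C1 = 0xAB, C2 = 0x77

C1: E(K, 0x00) = 0xAB.
C2: E(K, 0xB9) = 0x77.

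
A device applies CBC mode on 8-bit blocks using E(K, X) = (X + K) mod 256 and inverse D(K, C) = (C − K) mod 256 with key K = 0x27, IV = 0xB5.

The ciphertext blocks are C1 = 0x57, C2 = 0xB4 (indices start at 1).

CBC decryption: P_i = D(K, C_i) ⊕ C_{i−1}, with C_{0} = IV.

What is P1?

P1: D(K, 0x57) = 0x30; 0x30 ⊕ 0xB5 = 0x85.

P1 = 0x85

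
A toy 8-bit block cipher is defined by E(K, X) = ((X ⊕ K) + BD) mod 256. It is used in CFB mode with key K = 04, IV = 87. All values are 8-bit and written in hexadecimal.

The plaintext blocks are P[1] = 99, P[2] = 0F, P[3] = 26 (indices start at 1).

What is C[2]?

C[2] = 95

CFB encryption: C_i = P_i ⊕ E(K, C_{i−1}), with C_{0} = IV.
C[1]: E(K, 87) = 40; 99 ⊕ 40 = D9.
C[2]: E(K, D9) = 9A; 0F ⊕ 9A = 95.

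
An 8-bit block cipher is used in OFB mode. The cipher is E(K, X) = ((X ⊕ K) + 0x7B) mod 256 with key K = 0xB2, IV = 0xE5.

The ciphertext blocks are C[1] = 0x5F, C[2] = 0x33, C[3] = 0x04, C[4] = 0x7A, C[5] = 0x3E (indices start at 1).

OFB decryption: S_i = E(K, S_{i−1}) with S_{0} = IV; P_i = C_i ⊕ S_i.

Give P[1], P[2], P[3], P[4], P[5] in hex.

P[1]: S = E(K, 0xE5) = 0xD2; 0x5F ⊕ 0xD2 = 0x8D.
P[2]: S = E(K, 0xD2) = 0xDB; 0x33 ⊕ 0xDB = 0xE8.
P[3]: S = E(K, 0xDB) = 0xE4; 0x04 ⊕ 0xE4 = 0xE0.
P[4]: S = E(K, 0xE4) = 0xD1; 0x7A ⊕ 0xD1 = 0xAB.
P[5]: S = E(K, 0xD1) = 0xDE; 0x3E ⊕ 0xDE = 0xE0.

P[1] = 0x8D, P[2] = 0xE8, P[3] = 0xE0, P[4] = 0xAB, P[5] = 0xE0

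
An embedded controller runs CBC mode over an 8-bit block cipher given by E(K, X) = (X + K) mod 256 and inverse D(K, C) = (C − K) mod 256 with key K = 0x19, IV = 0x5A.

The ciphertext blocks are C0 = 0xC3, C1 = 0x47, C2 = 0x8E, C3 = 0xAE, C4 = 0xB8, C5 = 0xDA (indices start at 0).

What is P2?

P2 = 0x32

CBC decryption: P_i = D(K, C_i) ⊕ C_{i−1}, with C_{−1} = IV.
P2: D(K, 0x8E) = 0x75; 0x75 ⊕ 0x47 = 0x32.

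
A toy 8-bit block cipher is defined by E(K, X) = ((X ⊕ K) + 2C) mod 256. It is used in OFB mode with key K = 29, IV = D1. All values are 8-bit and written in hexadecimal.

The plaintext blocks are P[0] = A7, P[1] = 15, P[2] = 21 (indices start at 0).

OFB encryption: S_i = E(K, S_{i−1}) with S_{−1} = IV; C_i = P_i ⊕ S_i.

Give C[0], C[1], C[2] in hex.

C[0]: S = E(K, D1) = 24; A7 ⊕ 24 = 83.
C[1]: S = E(K, 24) = 39; 15 ⊕ 39 = 2C.
C[2]: S = E(K, 39) = 3C; 21 ⊕ 3C = 1D.

C[0] = 83, C[1] = 2C, C[2] = 1D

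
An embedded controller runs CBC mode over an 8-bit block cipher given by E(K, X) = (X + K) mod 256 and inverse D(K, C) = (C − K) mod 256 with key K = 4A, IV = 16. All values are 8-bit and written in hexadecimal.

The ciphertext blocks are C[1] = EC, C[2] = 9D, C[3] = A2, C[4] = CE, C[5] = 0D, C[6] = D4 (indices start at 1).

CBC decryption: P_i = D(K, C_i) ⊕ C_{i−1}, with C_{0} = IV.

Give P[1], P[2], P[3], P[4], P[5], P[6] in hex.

P[1]: D(K, EC) = A2; A2 ⊕ 16 = B4.
P[2]: D(K, 9D) = 53; 53 ⊕ EC = BF.
P[3]: D(K, A2) = 58; 58 ⊕ 9D = C5.
P[4]: D(K, CE) = 84; 84 ⊕ A2 = 26.
P[5]: D(K, 0D) = C3; C3 ⊕ CE = 0D.
P[6]: D(K, D4) = 8A; 8A ⊕ 0D = 87.

P[1] = B4, P[2] = BF, P[3] = C5, P[4] = 26, P[5] = 0D, P[6] = 87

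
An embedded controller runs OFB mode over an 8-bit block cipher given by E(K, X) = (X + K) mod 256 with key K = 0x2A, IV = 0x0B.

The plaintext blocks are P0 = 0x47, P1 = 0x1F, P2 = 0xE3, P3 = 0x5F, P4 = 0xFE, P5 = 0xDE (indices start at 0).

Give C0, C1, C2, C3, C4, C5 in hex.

OFB encryption: S_i = E(K, S_{i−1}) with S_{−1} = IV; C_i = P_i ⊕ S_i.
C0: S = E(K, 0x0B) = 0x35; 0x47 ⊕ 0x35 = 0x72.
C1: S = E(K, 0x35) = 0x5F; 0x1F ⊕ 0x5F = 0x40.
C2: S = E(K, 0x5F) = 0x89; 0xE3 ⊕ 0x89 = 0x6A.
C3: S = E(K, 0x89) = 0xB3; 0x5F ⊕ 0xB3 = 0xEC.
C4: S = E(K, 0xB3) = 0xDD; 0xFE ⊕ 0xDD = 0x23.
C5: S = E(K, 0xDD) = 0x07; 0xDE ⊕ 0x07 = 0xD9.

C0 = 0x72, C1 = 0x40, C2 = 0x6A, C3 = 0xEC, C4 = 0x23, C5 = 0xD9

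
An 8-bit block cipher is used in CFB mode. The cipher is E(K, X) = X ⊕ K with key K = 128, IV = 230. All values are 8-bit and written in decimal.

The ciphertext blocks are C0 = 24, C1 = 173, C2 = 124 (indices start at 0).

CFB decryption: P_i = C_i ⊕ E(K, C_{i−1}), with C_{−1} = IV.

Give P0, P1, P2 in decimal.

P0: E(K, 230) = 102; 24 ⊕ 102 = 126.
P1: E(K, 24) = 152; 173 ⊕ 152 = 53.
P2: E(K, 173) = 45; 124 ⊕ 45 = 81.

P0 = 126, P1 = 53, P2 = 81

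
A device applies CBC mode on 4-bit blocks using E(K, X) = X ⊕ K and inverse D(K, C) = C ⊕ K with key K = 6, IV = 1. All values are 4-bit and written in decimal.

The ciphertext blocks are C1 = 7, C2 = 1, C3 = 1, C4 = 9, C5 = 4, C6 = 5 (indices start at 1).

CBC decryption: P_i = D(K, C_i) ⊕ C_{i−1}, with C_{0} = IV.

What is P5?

P5 = 11

P5: D(K, 4) = 2; 2 ⊕ 9 = 11.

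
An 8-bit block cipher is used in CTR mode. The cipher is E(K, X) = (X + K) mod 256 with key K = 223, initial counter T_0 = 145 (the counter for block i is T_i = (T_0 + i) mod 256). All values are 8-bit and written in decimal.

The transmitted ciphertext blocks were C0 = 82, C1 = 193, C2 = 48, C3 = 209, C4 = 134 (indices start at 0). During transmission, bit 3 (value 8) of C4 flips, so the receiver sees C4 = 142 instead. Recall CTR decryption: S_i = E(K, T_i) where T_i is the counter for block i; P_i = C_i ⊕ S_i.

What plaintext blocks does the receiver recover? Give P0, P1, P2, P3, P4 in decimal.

P0 = 34, P1 = 176, P2 = 66, P3 = 162, P4 = 250

Only C4 changed, to 142. In CTR, a change in C_i flips the same bit in P_i only; the keystream is unaffected. Decrypting the received ciphertext:
P0: T = 145, S = E(K, T) = 112; 82 ⊕ 112 = 34.
P1: T = 146, S = E(K, T) = 113; 193 ⊕ 113 = 176.
P2: T = 147, S = E(K, T) = 114; 48 ⊕ 114 = 66.
P3: T = 148, S = E(K, T) = 115; 209 ⊕ 115 = 162.
P4: T = 149, S = E(K, T) = 116; 142 ⊕ 116 = 250.
Blocks that differ from the original plaintext: P4.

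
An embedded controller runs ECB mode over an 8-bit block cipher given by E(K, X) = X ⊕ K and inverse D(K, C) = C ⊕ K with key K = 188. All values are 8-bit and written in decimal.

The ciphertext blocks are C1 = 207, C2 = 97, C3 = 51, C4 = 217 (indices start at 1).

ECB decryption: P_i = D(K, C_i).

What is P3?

P3: D(K, 51) = 143.

P3 = 143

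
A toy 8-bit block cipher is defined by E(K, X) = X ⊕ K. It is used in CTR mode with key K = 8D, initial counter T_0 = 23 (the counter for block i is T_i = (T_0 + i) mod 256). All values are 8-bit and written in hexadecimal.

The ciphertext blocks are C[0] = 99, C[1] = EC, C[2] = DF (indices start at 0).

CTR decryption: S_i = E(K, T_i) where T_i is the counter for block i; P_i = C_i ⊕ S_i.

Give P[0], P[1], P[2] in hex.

P[0]: T = 23, S = E(K, T) = AE; 99 ⊕ AE = 37.
P[1]: T = 24, S = E(K, T) = A9; EC ⊕ A9 = 45.
P[2]: T = 25, S = E(K, T) = A8; DF ⊕ A8 = 77.

P[0] = 37, P[1] = 45, P[2] = 77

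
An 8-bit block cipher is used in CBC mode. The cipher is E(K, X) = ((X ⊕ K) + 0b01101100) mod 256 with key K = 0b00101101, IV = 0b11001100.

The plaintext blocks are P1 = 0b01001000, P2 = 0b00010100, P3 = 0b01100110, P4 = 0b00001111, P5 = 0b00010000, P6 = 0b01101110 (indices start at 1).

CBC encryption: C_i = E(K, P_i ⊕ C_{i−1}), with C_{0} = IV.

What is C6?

C6 = 0b11001111

C1: P1 ⊕ 0b11001100 = 0b10000100; E(K, 0b10000100) = 0b00010101.
C2: P2 ⊕ 0b00010101 = 0b00000001; E(K, 0b00000001) = 0b10011000.
C3: P3 ⊕ 0b10011000 = 0b11111110; E(K, 0b11111110) = 0b00111111.
C4: P4 ⊕ 0b00111111 = 0b00110000; E(K, 0b00110000) = 0b10001001.
C5: P5 ⊕ 0b10001001 = 0b10011001; E(K, 0b10011001) = 0b00100000.
C6: P6 ⊕ 0b00100000 = 0b01001110; E(K, 0b01001110) = 0b11001111.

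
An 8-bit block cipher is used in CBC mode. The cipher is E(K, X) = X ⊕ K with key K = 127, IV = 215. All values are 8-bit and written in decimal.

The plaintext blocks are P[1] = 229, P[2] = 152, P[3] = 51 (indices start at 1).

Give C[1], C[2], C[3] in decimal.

C[1] = 77, C[2] = 170, C[3] = 230

CBC encryption: C_i = E(K, P_i ⊕ C_{i−1}), with C_{0} = IV.
C[1]: P[1] ⊕ 215 = 50; E(K, 50) = 77.
C[2]: P[2] ⊕ 77 = 213; E(K, 213) = 170.
C[3]: P[3] ⊕ 170 = 153; E(K, 153) = 230.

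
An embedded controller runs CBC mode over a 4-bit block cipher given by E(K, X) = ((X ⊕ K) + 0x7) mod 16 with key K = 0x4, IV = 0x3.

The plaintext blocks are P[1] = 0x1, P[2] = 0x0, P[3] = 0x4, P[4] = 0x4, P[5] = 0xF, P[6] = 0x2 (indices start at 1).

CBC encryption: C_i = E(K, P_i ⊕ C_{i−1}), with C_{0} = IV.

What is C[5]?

C[5] = 0xC

C[1]: P[1] ⊕ 0x3 = 0x2; E(K, 0x2) = 0xD.
C[2]: P[2] ⊕ 0xD = 0xD; E(K, 0xD) = 0x0.
C[3]: P[3] ⊕ 0x0 = 0x4; E(K, 0x4) = 0x7.
C[4]: P[4] ⊕ 0x7 = 0x3; E(K, 0x3) = 0xE.
C[5]: P[5] ⊕ 0xE = 0x1; E(K, 0x1) = 0xC.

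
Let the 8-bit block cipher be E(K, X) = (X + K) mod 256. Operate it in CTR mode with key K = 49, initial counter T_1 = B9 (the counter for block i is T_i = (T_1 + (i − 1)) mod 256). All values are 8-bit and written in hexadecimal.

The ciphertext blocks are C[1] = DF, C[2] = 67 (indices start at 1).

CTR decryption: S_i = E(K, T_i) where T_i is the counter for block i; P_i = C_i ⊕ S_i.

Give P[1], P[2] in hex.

P[1]: T = B9, S = E(K, T) = 02; DF ⊕ 02 = DD.
P[2]: T = BA, S = E(K, T) = 03; 67 ⊕ 03 = 64.

P[1] = DD, P[2] = 64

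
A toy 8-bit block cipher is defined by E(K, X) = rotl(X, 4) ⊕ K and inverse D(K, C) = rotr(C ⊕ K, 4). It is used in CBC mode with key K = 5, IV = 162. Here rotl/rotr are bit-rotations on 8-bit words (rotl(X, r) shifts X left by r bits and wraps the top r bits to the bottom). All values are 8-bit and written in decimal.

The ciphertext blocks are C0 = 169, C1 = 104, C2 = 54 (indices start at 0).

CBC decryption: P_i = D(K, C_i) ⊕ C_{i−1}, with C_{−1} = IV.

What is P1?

P1: D(K, 104) = 214; 214 ⊕ 169 = 127.

P1 = 127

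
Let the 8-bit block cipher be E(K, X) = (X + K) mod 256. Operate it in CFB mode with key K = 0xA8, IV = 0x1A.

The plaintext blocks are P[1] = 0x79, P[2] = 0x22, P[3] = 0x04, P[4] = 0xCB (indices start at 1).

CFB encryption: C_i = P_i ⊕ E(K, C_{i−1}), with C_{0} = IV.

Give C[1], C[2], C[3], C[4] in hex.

C[1]: E(K, 0x1A) = 0xC2; 0x79 ⊕ 0xC2 = 0xBB.
C[2]: E(K, 0xBB) = 0x63; 0x22 ⊕ 0x63 = 0x41.
C[3]: E(K, 0x41) = 0xE9; 0x04 ⊕ 0xE9 = 0xED.
C[4]: E(K, 0xED) = 0x95; 0xCB ⊕ 0x95 = 0x5E.

C[1] = 0xBB, C[2] = 0x41, C[3] = 0xED, C[4] = 0x5E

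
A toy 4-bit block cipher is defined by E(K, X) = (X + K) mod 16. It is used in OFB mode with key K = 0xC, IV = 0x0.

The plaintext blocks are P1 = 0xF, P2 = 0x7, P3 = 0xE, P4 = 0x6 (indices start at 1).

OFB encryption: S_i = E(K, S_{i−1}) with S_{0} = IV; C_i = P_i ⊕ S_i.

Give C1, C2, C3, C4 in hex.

C1: S = E(K, 0x0) = 0xC; 0xF ⊕ 0xC = 0x3.
C2: S = E(K, 0xC) = 0x8; 0x7 ⊕ 0x8 = 0xF.
C3: S = E(K, 0x8) = 0x4; 0xE ⊕ 0x4 = 0xA.
C4: S = E(K, 0x4) = 0x0; 0x6 ⊕ 0x0 = 0x6.

C1 = 0x3, C2 = 0xF, C3 = 0xA, C4 = 0x6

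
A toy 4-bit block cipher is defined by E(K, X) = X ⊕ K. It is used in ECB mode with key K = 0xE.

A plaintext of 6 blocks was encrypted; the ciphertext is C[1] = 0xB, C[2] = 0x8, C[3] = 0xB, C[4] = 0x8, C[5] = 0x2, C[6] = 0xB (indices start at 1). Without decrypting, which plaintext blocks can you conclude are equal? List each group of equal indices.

P[1] = P[3] = P[6]; P[2] = P[4]

ECB encrypts each block independently with the same key, so equal ciphertext blocks imply equal plaintext blocks.
C[1] = C[3] = C[6] = 0xB, so P[1] = P[3] = P[6].
C[2] = C[4] = 0x8, so P[2] = P[4].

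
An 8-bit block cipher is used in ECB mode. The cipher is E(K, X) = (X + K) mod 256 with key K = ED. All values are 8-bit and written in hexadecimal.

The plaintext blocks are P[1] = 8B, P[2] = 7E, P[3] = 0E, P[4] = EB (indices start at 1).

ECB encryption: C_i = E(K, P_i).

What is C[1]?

C[1]: E(K, 8B) = 78.

C[1] = 78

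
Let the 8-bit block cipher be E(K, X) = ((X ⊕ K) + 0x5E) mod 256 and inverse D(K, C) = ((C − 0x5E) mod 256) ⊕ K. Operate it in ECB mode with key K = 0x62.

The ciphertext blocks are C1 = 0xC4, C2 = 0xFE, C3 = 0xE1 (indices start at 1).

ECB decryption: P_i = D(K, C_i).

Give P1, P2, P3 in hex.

P1 = 0x04, P2 = 0xC2, P3 = 0xE1

P1: D(K, 0xC4) = 0x04.
P2: D(K, 0xFE) = 0xC2.
P3: D(K, 0xE1) = 0xE1.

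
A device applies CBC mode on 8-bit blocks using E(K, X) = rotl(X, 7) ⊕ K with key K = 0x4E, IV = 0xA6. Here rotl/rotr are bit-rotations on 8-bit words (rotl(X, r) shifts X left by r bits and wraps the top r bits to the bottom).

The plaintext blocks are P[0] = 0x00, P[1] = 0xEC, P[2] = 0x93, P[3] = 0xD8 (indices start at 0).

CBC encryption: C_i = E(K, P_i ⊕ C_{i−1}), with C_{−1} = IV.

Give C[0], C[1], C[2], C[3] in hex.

C[0]: P[0] ⊕ 0xA6 = 0xA6; E(K, 0xA6) = 0x1D.
C[1]: P[1] ⊕ 0x1D = 0xF1; E(K, 0xF1) = 0xB6.
C[2]: P[2] ⊕ 0xB6 = 0x25; E(K, 0x25) = 0xDC.
C[3]: P[3] ⊕ 0xDC = 0x04; E(K, 0x04) = 0x4C.

C[0] = 0x1D, C[1] = 0xB6, C[2] = 0xDC, C[3] = 0x4C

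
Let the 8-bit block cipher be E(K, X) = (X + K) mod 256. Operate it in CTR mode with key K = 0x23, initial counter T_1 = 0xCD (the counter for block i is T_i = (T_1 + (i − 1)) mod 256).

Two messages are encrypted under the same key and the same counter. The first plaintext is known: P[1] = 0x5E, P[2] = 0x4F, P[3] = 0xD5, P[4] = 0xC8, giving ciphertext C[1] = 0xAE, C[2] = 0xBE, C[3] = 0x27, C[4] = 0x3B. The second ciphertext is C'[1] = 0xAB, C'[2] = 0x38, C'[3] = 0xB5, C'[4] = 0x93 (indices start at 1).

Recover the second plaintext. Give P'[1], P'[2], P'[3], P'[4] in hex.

In CTR with a reused counter, both messages share the same keystream S_i, so C_i ⊕ C'_i = P_i ⊕ P'_i and thus P'_i = P_i ⊕ C_i ⊕ C'_i.
P'[1]: 0x5E ⊕ 0xAE ⊕ 0xAB = 0x5B.
P'[2]: 0x4F ⊕ 0xBE ⊕ 0x38 = 0xC9.
P'[3]: 0xD5 ⊕ 0x27 ⊕ 0xB5 = 0x47.
P'[4]: 0xC8 ⊕ 0x3B ⊕ 0x93 = 0x60.

P'[1] = 0x5B, P'[2] = 0xC9, P'[3] = 0x47, P'[4] = 0x60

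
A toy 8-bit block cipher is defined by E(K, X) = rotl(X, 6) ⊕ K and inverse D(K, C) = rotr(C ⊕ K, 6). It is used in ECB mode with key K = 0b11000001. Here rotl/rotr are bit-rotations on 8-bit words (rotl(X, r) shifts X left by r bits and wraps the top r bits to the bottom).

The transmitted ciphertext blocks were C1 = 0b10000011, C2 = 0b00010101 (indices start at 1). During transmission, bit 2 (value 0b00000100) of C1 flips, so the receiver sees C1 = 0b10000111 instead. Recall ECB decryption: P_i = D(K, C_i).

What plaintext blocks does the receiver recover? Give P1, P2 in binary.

Only C1 changed, to 0b10000111. In ECB, a change in C_i affects only P_i. Decrypting the received ciphertext:
P1: D(K, 0b10000111) = 0b00011001.
P2: D(K, 0b00010101) = 0b01010011.
Blocks that differ from the original plaintext: P1.

P1 = 0b00011001, P2 = 0b01010011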